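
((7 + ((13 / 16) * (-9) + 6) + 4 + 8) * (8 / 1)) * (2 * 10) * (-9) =-25470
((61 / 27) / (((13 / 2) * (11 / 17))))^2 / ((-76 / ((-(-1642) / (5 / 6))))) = -7.48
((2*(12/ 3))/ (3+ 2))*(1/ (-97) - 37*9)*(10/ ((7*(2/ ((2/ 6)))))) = -258416/ 2037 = -126.86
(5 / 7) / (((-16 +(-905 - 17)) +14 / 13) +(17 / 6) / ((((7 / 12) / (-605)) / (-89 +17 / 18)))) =117 / 42231017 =0.00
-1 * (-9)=9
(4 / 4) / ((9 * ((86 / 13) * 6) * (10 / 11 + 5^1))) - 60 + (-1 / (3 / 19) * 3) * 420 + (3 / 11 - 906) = -2284917539 / 255420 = -8945.73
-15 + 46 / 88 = -637 / 44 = -14.48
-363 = -363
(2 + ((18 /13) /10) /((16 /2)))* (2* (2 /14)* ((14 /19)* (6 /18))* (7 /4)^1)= 7343 /29640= 0.25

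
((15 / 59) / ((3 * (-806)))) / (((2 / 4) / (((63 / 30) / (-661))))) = 21 / 31433194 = 0.00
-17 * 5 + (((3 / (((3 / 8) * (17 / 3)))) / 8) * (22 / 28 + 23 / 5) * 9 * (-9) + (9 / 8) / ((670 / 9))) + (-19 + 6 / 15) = -115174081 / 637840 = -180.57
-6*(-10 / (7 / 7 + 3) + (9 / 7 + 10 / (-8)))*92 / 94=4761 / 329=14.47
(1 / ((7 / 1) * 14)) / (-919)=-1 / 90062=-0.00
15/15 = 1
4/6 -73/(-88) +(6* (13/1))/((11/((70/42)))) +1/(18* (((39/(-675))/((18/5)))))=33815/3432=9.85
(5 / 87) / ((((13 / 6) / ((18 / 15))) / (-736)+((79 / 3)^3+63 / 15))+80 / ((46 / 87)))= 662400 / 212260765837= 0.00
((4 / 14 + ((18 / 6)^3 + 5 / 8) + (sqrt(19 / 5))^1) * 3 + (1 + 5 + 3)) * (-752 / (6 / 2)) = -162714 / 7 - 752 * sqrt(95) / 5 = -24710.78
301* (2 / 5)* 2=1204 / 5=240.80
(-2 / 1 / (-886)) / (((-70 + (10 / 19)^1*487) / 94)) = 893 / 784110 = 0.00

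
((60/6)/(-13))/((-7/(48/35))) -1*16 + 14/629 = -15.83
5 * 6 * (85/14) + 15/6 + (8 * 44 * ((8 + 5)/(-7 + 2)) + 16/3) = -152297/210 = -725.22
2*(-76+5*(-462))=-4772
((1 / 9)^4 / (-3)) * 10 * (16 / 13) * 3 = -160 / 85293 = -0.00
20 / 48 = 5 / 12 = 0.42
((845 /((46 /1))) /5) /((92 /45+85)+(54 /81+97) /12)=5070 /131353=0.04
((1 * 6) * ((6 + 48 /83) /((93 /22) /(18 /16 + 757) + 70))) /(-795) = -7285278 /10272593189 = -0.00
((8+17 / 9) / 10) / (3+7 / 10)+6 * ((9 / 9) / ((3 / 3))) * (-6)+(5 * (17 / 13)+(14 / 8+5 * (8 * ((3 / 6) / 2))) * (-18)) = -2083931 / 8658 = -240.69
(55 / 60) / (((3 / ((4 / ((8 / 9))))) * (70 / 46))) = 253 / 280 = 0.90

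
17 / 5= 3.40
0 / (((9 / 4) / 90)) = 0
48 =48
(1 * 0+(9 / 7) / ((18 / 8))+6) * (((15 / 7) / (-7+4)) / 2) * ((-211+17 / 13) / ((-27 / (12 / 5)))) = -250792 / 5733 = -43.75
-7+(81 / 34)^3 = 256313 / 39304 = 6.52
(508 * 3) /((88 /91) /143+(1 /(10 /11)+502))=18028920 /5951753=3.03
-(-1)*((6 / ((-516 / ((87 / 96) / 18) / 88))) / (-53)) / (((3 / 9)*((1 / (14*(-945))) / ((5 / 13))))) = -3516975 / 237016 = -14.84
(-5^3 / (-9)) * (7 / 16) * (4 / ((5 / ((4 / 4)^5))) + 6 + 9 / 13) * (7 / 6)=596575 / 11232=53.11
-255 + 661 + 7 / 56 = 3249 / 8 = 406.12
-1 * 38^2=-1444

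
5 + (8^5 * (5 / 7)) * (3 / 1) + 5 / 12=5898695 / 84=70222.56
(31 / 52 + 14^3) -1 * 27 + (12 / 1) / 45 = 2119933 / 780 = 2717.86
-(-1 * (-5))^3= -125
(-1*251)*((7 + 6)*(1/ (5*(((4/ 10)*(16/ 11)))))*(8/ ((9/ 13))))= -466609/ 36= -12961.36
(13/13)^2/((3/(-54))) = -18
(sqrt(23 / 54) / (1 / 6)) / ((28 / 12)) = sqrt(138) / 7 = 1.68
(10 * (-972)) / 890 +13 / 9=-7591 / 801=-9.48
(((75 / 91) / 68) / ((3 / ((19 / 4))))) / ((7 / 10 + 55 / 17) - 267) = -2375 / 32556888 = -0.00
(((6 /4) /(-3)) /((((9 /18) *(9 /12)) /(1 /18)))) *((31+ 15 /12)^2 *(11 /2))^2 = -1241024763 /512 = -2423876.49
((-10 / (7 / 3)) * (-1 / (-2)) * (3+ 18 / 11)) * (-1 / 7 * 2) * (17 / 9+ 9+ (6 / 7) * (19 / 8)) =36.69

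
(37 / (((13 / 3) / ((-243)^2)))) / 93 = 2184813 / 403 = 5421.37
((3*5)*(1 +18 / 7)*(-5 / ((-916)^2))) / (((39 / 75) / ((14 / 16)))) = -46875 / 87261824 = -0.00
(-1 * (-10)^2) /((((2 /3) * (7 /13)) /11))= -21450 /7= -3064.29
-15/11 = -1.36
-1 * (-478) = 478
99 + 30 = 129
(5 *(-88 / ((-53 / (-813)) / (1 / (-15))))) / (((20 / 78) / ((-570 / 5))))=-53014104 / 265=-200053.22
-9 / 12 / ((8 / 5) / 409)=-6135 / 32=-191.72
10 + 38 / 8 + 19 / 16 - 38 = -353 / 16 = -22.06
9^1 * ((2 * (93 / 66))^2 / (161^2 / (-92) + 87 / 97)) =-3355812 / 13185491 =-0.25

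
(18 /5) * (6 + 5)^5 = 2898918 /5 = 579783.60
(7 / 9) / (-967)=-7 / 8703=-0.00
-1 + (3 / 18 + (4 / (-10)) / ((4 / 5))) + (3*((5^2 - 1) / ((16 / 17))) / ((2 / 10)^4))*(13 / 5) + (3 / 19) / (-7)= 99200293 / 798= 124311.14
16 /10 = 8 /5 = 1.60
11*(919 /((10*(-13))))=-10109 /130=-77.76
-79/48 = -1.65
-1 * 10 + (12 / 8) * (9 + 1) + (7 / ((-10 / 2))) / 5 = 118 / 25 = 4.72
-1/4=-0.25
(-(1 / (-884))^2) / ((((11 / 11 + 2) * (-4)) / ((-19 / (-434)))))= 19 / 4069822848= 0.00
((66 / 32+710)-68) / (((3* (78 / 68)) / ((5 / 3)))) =97325 / 312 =311.94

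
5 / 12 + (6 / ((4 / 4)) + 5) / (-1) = -127 / 12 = -10.58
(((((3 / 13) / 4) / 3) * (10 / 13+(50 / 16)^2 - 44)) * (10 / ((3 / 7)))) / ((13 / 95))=-30859325 / 281216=-109.74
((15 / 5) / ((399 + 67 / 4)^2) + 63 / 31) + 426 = 36696336549 / 85732639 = 428.03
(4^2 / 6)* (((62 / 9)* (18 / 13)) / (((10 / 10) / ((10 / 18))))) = 4960 / 351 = 14.13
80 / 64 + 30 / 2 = 65 / 4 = 16.25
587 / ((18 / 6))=587 / 3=195.67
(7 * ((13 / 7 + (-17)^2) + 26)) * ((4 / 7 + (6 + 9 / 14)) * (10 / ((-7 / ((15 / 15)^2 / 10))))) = -112009 / 49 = -2285.90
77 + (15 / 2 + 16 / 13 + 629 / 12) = 21551 / 156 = 138.15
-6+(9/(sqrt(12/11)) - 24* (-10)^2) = -2406+3* sqrt(33)/2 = -2397.38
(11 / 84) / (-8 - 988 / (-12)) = 11 / 6244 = 0.00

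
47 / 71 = 0.66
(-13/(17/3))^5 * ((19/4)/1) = -1714259781/5679428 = -301.84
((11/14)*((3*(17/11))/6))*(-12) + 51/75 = -1156/175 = -6.61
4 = 4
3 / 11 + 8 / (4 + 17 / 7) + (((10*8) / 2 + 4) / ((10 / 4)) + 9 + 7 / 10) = 28529 / 990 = 28.82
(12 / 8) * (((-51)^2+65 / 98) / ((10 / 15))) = 2294667 / 392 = 5853.74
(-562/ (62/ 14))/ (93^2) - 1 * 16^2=-68642398/ 268119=-256.01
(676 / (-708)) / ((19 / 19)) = -169 / 177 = -0.95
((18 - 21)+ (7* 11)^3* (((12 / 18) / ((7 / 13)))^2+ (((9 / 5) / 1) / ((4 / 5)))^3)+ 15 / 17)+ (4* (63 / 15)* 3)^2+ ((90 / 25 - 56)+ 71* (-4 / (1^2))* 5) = 1444582442173 / 244800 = 5901072.07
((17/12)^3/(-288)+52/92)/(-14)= -6356633/160247808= -0.04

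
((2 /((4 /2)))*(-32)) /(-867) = 32 /867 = 0.04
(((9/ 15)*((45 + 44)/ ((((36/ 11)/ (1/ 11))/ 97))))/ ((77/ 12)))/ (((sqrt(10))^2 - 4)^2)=8633/ 13860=0.62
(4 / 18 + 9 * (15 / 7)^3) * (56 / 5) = 2192488 / 2205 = 994.33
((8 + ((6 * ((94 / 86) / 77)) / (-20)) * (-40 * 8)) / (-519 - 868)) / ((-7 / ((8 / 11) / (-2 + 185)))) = 248000 / 64710902487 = 0.00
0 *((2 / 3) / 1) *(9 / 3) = 0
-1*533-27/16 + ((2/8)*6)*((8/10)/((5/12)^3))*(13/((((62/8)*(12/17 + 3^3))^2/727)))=-125849607474707/236876890000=-531.29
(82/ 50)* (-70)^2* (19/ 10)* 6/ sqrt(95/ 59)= 24108* sqrt(5605)/ 25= 72195.31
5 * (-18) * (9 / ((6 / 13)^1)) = -1755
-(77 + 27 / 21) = -548 / 7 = -78.29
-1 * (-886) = 886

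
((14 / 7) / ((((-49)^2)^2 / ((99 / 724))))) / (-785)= -99 / 1638183500170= -0.00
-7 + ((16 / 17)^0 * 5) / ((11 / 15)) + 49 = 48.82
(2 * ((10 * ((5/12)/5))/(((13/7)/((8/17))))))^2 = 78400/439569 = 0.18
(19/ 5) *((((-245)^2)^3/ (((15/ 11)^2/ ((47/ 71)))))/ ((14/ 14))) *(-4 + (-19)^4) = 8120880901122274583375/ 213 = 38126201413719598982.98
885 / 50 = 17.70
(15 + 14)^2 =841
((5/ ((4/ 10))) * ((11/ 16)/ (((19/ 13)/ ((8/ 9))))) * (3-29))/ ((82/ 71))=-3299725/ 28044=-117.66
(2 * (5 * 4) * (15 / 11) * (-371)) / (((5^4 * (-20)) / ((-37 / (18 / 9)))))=-29.95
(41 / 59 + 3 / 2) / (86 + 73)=259 / 18762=0.01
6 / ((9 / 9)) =6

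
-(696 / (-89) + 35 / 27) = 15677 / 2403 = 6.52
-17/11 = -1.55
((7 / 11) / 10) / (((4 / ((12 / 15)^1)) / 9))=63 / 550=0.11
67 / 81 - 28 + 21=-500 / 81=-6.17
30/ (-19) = -30/ 19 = -1.58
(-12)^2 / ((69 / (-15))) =-720 / 23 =-31.30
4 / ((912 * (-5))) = -1 / 1140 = -0.00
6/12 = 1/2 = 0.50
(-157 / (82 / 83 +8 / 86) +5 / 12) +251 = 819265 / 7716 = 106.18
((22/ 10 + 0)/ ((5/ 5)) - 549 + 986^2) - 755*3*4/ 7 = 33962422/ 35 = 970354.91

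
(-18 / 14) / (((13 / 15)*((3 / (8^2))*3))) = -960 / 91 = -10.55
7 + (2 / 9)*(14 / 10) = 329 / 45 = 7.31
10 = 10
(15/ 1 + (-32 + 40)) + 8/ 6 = 73/ 3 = 24.33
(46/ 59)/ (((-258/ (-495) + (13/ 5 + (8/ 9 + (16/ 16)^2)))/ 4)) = 2277/ 3658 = 0.62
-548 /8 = -137 /2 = -68.50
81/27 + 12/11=45/11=4.09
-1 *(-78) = 78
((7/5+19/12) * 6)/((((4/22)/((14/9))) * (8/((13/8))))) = 179179/5760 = 31.11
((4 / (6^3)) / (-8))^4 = 1 / 34828517376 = 0.00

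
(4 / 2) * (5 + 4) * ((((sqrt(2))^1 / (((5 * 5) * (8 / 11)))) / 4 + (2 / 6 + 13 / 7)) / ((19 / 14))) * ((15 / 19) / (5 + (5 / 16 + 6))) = 4158 * sqrt(2) / 326705 + 132480 / 65341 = 2.05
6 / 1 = 6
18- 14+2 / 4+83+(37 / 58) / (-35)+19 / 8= 729637 / 8120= 89.86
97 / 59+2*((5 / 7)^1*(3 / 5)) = 1033 / 413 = 2.50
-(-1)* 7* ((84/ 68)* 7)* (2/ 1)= 2058/ 17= 121.06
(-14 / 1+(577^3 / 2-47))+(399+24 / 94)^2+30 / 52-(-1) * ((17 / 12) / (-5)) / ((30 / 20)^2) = 372983968750921 / 3876795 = 96209360.76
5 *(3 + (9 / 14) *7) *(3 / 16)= 225 / 32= 7.03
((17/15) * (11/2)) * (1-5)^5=-95744/15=-6382.93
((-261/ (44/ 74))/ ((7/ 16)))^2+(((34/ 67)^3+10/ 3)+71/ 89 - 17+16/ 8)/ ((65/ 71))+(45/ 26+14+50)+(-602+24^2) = 1006688.41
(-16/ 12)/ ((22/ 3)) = -2/ 11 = -0.18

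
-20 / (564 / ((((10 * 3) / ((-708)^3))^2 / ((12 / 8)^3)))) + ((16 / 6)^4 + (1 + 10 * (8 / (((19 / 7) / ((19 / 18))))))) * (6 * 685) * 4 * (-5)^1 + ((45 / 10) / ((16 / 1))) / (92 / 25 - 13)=-2636410033263919280071830625 / 387923291625587142528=-6796214.84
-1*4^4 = -256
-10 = -10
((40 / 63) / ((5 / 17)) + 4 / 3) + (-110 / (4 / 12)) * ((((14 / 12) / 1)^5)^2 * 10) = -543641682485 / 35271936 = -15412.87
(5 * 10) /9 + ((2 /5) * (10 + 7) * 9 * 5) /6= 56.56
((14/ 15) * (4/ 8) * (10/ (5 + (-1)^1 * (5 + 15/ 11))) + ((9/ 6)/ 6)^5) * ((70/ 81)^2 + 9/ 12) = -6193004233/ 1209323520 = -5.12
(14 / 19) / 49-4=-530 / 133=-3.98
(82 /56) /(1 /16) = 164 /7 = 23.43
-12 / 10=-6 / 5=-1.20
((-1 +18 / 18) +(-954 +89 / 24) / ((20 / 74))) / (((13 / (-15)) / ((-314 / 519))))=-132485863 / 53976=-2454.53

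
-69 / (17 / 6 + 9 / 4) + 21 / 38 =-30183 / 2318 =-13.02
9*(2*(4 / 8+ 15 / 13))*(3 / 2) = 1161 / 26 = 44.65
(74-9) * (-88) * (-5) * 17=486200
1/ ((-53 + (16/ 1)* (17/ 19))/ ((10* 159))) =-2014/ 49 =-41.10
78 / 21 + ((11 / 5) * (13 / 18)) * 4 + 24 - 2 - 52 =-6278 / 315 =-19.93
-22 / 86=-11 / 43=-0.26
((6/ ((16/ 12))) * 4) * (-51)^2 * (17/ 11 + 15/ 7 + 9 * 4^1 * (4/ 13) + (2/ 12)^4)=5536049609/ 8008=691314.89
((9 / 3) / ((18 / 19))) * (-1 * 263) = -4997 / 6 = -832.83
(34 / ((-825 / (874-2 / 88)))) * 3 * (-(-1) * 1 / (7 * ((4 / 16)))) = -261494 / 4235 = -61.75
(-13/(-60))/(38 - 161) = -13/7380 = -0.00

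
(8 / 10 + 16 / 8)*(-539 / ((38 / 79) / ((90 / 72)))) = -298067 / 76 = -3921.93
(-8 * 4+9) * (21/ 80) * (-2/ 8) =483/ 320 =1.51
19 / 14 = 1.36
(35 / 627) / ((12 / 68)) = 595 / 1881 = 0.32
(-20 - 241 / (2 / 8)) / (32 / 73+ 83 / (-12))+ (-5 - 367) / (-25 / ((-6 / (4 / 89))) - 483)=111682883124 / 731569925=152.66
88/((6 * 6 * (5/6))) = 44/15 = 2.93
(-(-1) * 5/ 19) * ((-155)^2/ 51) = 120125/ 969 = 123.97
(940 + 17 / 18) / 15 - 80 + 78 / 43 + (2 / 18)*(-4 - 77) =-283939 / 11610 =-24.46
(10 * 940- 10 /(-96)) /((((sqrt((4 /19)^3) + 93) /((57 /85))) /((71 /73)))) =77653243474683 /1177925966512- 2312967071 * sqrt(19) /147240745814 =65.86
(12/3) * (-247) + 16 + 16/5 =-4844/5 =-968.80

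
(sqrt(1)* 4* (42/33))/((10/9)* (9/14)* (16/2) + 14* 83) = 196/44957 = 0.00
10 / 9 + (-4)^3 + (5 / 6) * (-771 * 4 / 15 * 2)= -3650 / 9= -405.56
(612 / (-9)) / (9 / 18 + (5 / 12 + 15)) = -4.27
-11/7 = -1.57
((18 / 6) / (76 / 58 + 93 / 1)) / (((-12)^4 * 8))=29 / 151234560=0.00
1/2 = 0.50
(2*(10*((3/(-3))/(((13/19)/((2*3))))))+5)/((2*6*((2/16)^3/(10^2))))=-28352000/39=-726974.36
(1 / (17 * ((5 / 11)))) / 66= 1 / 510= 0.00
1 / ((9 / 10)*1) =10 / 9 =1.11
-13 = -13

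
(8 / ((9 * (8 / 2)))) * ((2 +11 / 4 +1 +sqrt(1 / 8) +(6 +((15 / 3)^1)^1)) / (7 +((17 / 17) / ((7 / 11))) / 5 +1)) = 35 * sqrt(2) / 5238 +2345 / 5238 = 0.46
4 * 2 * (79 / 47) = 632 / 47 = 13.45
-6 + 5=-1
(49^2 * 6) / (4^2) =7203 / 8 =900.38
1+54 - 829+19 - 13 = -768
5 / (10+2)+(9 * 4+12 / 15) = 2233 / 60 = 37.22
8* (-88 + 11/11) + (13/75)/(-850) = -44370013/63750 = -696.00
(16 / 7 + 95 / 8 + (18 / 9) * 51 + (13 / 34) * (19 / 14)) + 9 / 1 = 119647 / 952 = 125.68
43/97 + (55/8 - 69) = -47865/776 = -61.68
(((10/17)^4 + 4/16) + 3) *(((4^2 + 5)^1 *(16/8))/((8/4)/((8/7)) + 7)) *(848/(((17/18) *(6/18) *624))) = 6443924652/92290705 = 69.82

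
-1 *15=-15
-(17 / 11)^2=-289 / 121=-2.39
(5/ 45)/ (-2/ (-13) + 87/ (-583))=7579/ 315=24.06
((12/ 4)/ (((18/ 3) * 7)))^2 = 1/ 196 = 0.01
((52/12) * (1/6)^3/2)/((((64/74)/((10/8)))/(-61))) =-146705/165888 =-0.88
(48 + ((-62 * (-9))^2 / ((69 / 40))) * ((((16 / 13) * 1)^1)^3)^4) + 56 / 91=1168575046157310318952 / 535855957817063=2180763.37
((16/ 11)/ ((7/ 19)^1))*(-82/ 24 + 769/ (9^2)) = 13604/ 567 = 23.99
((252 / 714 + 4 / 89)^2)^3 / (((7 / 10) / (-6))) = -407973691255845120 / 11995920202280213809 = -0.03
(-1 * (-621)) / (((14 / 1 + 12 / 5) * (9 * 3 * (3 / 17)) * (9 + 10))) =1955 / 4674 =0.42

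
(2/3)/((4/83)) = 83/6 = 13.83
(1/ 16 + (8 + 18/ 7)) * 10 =5955/ 56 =106.34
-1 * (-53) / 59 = 53 / 59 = 0.90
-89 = -89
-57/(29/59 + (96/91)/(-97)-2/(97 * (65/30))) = -29685201/245363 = -120.98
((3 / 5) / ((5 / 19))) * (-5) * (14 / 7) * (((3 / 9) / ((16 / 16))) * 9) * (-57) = 3898.80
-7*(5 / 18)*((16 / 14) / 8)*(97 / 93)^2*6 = -47045 / 25947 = -1.81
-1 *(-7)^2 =-49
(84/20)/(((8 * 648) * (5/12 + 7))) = 7/64080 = 0.00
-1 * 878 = -878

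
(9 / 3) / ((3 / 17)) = 17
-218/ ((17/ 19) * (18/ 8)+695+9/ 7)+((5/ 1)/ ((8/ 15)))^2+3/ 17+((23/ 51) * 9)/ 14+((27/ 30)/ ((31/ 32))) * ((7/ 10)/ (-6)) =38563857771139/ 438542417600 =87.94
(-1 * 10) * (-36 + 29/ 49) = 17350/ 49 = 354.08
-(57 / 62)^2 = -0.85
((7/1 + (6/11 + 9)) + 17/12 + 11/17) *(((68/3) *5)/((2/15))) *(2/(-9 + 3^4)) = 1043975/2376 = 439.38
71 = 71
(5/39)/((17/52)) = 20/51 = 0.39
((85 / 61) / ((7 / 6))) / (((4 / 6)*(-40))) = -153 / 3416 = -0.04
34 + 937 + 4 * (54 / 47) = 45853 / 47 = 975.60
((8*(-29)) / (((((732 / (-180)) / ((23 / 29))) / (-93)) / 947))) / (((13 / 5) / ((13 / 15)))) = -1328283.93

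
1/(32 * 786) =0.00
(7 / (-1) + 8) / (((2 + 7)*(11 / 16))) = 16 / 99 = 0.16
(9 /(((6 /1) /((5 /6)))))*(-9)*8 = -90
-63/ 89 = -0.71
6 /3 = 2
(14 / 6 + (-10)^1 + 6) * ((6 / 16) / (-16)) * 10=25 / 64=0.39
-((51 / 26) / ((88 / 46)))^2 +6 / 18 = -2819051 / 3926208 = -0.72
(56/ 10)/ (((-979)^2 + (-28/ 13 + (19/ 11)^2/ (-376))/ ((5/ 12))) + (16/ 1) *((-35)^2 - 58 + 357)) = 0.00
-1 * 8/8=-1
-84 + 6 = -78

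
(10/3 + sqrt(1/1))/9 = 13/27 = 0.48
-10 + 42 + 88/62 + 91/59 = 63945/1829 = 34.96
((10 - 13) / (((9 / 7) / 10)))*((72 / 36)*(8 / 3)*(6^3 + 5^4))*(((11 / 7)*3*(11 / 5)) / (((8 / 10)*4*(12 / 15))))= -2544025 / 6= -424004.17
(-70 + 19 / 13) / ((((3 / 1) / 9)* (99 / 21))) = -567 / 13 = -43.62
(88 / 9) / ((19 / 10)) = 880 / 171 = 5.15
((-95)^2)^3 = 735091890625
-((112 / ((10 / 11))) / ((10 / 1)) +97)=-2733 / 25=-109.32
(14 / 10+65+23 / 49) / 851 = 16383 / 208495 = 0.08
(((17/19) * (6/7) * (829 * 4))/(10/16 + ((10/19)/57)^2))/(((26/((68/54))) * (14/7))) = 52585154528/533737295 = 98.52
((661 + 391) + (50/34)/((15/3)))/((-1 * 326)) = -17889/5542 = -3.23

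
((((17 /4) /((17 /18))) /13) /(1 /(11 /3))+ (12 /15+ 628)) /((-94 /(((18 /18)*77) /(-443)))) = 6306993 /5413460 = 1.17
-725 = -725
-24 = -24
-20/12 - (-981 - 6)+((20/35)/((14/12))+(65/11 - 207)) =1268912/1617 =784.73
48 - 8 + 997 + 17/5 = 5202/5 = 1040.40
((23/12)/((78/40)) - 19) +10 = -938/117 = -8.02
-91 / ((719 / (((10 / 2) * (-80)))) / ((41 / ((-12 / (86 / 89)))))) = -32086600 / 191973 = -167.14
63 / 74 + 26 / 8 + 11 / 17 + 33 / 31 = 453385 / 77996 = 5.81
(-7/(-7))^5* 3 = 3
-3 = -3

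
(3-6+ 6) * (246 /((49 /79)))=58302 /49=1189.84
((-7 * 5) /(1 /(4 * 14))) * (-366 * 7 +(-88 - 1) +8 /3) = 15572200 /3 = 5190733.33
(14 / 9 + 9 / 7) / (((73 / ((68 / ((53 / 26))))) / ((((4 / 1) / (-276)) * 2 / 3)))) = -0.01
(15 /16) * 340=1275 /4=318.75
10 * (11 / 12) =55 / 6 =9.17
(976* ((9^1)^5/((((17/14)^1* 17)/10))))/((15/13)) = 24196059.90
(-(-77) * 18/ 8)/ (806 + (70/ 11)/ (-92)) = 175329/ 815602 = 0.21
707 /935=0.76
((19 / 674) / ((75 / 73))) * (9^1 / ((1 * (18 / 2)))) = 1387 / 50550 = 0.03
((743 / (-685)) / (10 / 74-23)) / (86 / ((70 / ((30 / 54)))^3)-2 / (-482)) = 368143142346 / 32534689445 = 11.32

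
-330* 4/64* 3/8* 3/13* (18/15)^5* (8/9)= -32076/8125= -3.95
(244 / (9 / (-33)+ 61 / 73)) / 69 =48983 / 7797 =6.28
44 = 44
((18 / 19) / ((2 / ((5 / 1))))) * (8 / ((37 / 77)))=27720 / 703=39.43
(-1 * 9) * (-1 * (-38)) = -342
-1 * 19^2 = -361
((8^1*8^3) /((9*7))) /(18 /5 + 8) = 10240 /1827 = 5.60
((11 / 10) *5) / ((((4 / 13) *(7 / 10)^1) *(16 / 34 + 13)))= 12155 / 6412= 1.90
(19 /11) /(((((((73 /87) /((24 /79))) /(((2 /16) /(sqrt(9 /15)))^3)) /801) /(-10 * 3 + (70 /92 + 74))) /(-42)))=-95417879445 * sqrt(15) /93379264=-3957.54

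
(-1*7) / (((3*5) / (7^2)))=-343 / 15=-22.87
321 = 321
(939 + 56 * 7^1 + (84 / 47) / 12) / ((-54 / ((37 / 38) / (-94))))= 578717 / 2266434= 0.26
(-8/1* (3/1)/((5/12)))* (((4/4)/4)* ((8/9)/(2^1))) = -32/5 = -6.40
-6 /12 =-1 /2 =-0.50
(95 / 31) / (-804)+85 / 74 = 1055755 / 922188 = 1.14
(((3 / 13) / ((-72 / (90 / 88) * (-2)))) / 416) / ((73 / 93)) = 1395 / 277927936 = 0.00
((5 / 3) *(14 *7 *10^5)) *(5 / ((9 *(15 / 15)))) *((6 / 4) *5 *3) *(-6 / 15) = -245000000 / 3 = -81666666.67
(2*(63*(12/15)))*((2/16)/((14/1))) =0.90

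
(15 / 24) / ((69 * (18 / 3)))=5 / 3312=0.00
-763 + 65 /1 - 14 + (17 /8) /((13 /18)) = -36871 /52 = -709.06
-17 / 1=-17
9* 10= 90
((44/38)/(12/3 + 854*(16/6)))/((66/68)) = 17/32509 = 0.00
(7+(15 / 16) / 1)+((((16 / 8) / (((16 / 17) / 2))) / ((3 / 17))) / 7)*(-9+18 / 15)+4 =-8343 / 560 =-14.90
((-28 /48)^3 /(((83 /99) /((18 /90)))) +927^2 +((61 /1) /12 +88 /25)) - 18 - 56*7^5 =-32617981697 /398400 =-81872.44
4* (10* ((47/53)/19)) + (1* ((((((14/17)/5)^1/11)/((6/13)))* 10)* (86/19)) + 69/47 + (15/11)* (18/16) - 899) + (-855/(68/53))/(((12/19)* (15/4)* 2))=-27436965203/26551569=-1033.35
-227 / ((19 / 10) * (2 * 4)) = -1135 / 76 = -14.93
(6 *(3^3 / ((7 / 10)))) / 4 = 405 / 7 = 57.86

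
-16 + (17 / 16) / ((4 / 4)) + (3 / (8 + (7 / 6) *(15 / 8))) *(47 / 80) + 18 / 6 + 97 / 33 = -3797617 / 430320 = -8.83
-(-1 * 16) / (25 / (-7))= -4.48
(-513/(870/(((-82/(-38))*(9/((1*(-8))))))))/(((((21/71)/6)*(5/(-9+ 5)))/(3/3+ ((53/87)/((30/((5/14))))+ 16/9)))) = -64.70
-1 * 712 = -712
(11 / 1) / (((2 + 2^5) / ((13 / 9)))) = 143 / 306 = 0.47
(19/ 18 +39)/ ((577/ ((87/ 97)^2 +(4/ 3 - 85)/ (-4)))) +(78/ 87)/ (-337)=17250550855483/ 11460430495224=1.51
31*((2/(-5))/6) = -31/15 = -2.07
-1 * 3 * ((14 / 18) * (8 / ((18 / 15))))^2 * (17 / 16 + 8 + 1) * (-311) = 61336975 / 243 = 252415.53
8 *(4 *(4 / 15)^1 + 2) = 368 / 15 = 24.53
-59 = -59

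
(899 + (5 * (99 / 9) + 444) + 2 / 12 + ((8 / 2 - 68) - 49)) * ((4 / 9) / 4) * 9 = 7711 / 6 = 1285.17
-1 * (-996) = 996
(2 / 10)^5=1 / 3125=0.00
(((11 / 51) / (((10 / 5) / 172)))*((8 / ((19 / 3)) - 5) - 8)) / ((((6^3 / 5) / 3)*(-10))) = 1.51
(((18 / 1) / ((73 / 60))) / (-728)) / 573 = -45 / 1268813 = -0.00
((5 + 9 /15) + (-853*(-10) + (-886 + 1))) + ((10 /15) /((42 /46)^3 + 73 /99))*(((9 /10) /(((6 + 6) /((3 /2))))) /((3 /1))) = 552383705253 /72201200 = 7650.62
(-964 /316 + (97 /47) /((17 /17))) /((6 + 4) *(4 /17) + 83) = -62288 /5387563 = -0.01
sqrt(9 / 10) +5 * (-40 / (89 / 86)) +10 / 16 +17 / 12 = -408439 / 2136 +3 * sqrt(10) / 10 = -190.27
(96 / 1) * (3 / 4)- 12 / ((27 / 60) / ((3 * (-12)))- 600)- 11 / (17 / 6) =55601478 / 816017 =68.14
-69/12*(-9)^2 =-1863/4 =-465.75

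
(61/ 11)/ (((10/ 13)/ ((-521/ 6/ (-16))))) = 413153/ 10560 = 39.12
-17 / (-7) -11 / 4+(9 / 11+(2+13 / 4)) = 885 / 154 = 5.75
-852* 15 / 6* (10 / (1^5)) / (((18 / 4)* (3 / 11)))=-156200 / 9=-17355.56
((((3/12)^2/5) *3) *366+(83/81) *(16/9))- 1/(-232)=6575267/422820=15.55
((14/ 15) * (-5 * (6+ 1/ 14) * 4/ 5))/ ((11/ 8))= -544/ 33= -16.48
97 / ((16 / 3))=291 / 16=18.19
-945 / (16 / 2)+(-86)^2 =7277.88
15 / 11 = 1.36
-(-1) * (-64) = -64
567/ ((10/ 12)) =3402/ 5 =680.40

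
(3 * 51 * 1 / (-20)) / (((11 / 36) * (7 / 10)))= -2754 / 77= -35.77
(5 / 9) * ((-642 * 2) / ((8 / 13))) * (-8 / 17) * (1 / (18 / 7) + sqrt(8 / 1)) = 97370 / 459 + 55640 * sqrt(2) / 51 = 1755.01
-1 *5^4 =-625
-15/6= -5/2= -2.50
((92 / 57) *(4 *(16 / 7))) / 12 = 1.23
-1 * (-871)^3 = 660776311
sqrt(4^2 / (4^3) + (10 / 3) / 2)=1.38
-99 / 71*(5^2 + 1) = -2574 / 71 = -36.25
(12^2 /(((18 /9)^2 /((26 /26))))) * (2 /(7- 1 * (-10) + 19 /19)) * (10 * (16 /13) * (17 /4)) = 209.23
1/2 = 0.50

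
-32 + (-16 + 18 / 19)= -894 / 19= -47.05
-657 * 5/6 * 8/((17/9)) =-2318.82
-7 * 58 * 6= -2436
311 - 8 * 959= -7361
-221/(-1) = 221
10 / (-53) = -10 / 53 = -0.19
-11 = -11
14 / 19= 0.74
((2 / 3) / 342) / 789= 1 / 404757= 0.00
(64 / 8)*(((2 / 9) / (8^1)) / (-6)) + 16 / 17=415 / 459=0.90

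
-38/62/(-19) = 1/31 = 0.03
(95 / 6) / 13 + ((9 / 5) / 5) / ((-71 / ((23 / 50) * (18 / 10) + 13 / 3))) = 10312609 / 8653125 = 1.19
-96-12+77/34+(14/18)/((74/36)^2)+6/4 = -2421584/23273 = -104.05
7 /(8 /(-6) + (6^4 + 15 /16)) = 336 /62189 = 0.01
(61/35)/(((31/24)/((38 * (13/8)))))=90402/1085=83.32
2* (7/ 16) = 7/ 8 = 0.88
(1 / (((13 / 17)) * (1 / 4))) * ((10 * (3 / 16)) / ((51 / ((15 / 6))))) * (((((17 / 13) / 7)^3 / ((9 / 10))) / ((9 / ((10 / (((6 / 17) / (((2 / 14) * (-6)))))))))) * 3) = -52200625 / 1851523947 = -0.03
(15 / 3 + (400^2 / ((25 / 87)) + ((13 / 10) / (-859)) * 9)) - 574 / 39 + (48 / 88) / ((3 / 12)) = 2051841426337 / 3685110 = 556792.45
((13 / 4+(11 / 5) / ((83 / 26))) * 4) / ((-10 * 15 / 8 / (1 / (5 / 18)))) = -156936 / 51875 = -3.03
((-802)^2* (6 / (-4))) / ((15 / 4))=-1286408 / 5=-257281.60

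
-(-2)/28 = 1/14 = 0.07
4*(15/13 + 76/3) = 4132/39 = 105.95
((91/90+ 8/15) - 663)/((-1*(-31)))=-21.34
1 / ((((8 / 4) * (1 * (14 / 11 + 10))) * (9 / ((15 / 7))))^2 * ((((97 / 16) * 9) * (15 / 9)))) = 605 / 493304364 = 0.00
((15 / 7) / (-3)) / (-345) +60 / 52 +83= 528415 / 6279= 84.16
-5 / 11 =-0.45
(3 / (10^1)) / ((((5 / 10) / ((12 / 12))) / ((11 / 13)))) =33 / 65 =0.51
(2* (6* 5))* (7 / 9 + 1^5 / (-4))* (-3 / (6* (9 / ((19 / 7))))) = -1805 / 378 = -4.78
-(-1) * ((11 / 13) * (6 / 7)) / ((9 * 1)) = 0.08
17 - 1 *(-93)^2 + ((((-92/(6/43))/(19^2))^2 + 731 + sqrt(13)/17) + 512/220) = -509319462983/64508895 + sqrt(13)/17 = -7895.12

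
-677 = -677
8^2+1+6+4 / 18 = 641 / 9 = 71.22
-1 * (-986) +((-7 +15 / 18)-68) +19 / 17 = 93121 / 102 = 912.95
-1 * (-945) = 945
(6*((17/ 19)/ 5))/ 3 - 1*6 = -536/ 95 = -5.64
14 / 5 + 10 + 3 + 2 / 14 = 558 / 35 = 15.94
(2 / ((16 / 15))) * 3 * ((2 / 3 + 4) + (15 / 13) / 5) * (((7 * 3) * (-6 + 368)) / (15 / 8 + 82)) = 21779730 / 8723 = 2496.82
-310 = -310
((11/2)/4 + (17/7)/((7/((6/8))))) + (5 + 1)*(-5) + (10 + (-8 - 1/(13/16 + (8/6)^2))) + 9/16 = -7658313/292432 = -26.19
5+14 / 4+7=31 / 2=15.50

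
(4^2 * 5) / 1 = 80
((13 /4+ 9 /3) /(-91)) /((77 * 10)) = -5 /56056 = -0.00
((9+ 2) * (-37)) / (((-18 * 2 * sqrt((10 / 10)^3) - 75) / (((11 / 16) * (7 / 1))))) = 847 / 48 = 17.65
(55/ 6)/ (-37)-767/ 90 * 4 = -34.34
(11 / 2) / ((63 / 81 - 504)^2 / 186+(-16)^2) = 82863 / 24368737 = 0.00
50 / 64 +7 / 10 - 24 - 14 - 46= -13203 / 160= -82.52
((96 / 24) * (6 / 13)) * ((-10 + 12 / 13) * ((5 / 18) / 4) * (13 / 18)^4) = -49855 / 157464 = -0.32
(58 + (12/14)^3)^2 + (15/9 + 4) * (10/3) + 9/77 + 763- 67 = 48364649593/11647251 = 4152.45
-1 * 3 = -3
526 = 526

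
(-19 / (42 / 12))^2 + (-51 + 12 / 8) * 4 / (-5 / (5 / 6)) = 3061 / 49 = 62.47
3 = 3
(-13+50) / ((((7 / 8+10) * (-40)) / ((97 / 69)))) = -0.12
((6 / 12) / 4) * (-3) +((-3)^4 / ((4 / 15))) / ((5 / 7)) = 3399 / 8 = 424.88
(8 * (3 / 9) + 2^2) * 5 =33.33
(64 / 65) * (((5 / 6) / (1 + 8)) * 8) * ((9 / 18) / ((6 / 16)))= 1024 / 1053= 0.97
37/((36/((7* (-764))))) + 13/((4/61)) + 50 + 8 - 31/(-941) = -177519475/33876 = -5240.27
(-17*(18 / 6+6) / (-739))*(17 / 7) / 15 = 867 / 25865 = 0.03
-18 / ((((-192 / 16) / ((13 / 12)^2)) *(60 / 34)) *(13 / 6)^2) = 17 / 80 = 0.21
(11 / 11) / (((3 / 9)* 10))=3 / 10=0.30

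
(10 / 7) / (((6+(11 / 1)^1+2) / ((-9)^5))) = -4439.77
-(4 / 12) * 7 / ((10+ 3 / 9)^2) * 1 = -21 / 961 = -0.02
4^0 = 1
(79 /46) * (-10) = -395 /23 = -17.17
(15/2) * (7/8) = 6.56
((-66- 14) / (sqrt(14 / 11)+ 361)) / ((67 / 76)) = -24143680 / 96045639+ 6080 * sqrt(154) / 96045639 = -0.25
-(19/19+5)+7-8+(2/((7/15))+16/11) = -97/77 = -1.26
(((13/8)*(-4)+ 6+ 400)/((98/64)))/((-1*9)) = -12784/441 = -28.99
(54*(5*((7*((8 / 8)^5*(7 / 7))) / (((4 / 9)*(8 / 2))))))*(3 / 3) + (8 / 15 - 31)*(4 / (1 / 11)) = -33289 / 120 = -277.41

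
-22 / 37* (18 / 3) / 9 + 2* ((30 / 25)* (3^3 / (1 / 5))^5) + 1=11945465077567 / 111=107616802500.60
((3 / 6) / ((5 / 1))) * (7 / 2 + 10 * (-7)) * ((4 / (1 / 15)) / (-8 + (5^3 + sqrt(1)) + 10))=-399 / 128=-3.12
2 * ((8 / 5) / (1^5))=16 / 5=3.20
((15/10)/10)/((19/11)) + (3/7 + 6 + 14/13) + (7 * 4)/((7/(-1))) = 124223/34580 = 3.59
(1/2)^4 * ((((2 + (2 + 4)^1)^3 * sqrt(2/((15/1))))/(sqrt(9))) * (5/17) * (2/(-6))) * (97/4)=-776 * sqrt(30)/459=-9.26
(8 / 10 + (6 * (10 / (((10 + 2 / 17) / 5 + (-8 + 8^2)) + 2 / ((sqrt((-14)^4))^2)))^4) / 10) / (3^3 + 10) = 322381176315159026850094125493444 / 14900270304321848844347061304071785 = 0.02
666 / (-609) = -222 / 203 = -1.09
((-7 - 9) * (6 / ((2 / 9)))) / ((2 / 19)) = -4104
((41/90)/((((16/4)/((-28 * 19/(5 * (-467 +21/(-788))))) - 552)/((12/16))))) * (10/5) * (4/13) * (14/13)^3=-11790869216/23996262309045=-0.00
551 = 551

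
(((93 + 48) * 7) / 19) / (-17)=-987 / 323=-3.06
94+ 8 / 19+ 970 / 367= 676828 / 6973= 97.06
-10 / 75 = -2 / 15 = -0.13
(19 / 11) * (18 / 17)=342 / 187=1.83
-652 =-652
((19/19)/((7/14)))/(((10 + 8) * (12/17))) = 17/108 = 0.16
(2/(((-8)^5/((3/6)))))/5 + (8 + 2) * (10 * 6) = 98303999/163840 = 600.00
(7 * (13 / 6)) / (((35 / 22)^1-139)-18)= -77 / 789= -0.10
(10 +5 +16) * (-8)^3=-15872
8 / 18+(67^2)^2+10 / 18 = 20151122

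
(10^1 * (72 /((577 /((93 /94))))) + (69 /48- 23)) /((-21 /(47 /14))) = 2940125 /904736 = 3.25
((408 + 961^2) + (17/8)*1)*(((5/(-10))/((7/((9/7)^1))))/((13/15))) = -97904.79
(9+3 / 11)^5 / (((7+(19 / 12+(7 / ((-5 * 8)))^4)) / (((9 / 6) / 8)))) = 15898763566080000 / 10617641970353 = 1497.39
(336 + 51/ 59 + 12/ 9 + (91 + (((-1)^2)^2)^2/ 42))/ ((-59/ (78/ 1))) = -13826943/ 24367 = -567.45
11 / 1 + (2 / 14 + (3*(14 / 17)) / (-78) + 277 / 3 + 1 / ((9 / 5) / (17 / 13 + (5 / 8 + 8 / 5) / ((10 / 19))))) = 118645817 / 1113840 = 106.52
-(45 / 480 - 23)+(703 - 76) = 20797 / 32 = 649.91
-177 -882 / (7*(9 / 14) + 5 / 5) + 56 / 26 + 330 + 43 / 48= -29611 / 6864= -4.31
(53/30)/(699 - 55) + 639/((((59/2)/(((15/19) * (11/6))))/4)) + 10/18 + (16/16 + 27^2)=55614698039/64973160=855.96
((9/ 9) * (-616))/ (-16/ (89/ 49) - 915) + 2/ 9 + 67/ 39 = 25078121/ 9619623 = 2.61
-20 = -20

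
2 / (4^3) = 1 / 32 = 0.03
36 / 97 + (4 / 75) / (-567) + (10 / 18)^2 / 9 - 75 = -923092214 / 12374775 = -74.59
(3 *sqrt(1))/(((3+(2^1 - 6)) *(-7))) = 3/7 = 0.43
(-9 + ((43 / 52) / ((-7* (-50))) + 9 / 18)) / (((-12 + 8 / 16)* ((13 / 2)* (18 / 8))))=0.05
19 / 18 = 1.06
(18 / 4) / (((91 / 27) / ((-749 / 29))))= -26001 / 754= -34.48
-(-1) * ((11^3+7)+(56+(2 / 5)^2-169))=30629 / 25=1225.16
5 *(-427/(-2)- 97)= 1165/2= 582.50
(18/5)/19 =18/95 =0.19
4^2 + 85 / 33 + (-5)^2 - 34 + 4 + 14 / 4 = 1127 / 66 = 17.08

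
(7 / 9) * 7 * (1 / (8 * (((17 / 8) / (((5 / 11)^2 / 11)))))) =1225 / 203643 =0.01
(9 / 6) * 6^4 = 1944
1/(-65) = -1/65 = -0.02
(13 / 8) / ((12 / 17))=221 / 96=2.30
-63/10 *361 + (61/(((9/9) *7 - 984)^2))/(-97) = -2105758746169/925893130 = -2274.30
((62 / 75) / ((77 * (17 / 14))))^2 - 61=-11998722749 / 196700625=-61.00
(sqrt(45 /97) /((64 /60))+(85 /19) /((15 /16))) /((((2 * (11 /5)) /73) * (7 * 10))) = 3285 * sqrt(485) /478016+4964 /4389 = 1.28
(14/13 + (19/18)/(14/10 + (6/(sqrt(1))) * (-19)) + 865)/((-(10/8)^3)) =-3651119072/8233875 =-443.43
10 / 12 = 5 / 6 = 0.83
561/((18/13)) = 2431/6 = 405.17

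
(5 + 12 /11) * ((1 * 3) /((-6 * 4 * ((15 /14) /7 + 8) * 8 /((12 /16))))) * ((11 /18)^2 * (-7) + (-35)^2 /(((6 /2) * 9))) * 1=-45479399 /121499136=-0.37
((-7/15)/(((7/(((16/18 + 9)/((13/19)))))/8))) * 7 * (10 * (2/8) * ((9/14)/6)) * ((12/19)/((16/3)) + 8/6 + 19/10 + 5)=-847369/7020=-120.71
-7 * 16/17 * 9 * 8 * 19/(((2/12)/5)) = -4596480/17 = -270381.18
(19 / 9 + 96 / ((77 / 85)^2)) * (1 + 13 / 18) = 197006581 / 960498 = 205.11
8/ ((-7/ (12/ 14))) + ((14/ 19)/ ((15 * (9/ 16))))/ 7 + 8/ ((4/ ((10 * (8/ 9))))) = 2112848/ 125685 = 16.81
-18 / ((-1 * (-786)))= -0.02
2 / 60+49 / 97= 1567 / 2910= 0.54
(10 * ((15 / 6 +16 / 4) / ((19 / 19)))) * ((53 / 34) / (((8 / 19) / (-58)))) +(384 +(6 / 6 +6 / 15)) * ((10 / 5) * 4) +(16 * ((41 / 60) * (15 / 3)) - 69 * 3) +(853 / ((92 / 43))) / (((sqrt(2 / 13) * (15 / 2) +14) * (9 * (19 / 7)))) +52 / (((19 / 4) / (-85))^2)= 1392601899787937 / 247516747560 - 1283765 * sqrt(26) / 25543524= 5626.04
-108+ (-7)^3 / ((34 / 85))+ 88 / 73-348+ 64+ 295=-139181 / 146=-953.29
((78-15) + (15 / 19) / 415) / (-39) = -33118 / 20501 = -1.62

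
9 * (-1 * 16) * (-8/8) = 144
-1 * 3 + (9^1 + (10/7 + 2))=66/7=9.43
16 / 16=1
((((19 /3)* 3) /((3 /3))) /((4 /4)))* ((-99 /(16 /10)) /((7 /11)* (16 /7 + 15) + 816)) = -9405 /6616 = -1.42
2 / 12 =1 / 6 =0.17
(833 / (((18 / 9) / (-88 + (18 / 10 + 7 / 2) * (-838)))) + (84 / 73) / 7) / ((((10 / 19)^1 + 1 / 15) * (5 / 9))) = -706473488439 / 123370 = -5726460.96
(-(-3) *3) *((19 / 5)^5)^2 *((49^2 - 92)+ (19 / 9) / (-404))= 10294679484539916901 / 789062500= 13046722515.06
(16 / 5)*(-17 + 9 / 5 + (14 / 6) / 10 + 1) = -3352 / 75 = -44.69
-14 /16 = -7 /8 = -0.88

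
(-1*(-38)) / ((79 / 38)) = 1444 / 79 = 18.28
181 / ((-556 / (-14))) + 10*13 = 37407 / 278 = 134.56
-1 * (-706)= 706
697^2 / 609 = 485809 / 609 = 797.72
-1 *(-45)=45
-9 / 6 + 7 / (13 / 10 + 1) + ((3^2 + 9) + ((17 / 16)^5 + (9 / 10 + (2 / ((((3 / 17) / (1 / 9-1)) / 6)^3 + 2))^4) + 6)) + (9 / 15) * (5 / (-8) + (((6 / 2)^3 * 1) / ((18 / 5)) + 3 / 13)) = 27195915271696023758605831697360288537659 / 822595760388843072654448626779741487104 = 33.06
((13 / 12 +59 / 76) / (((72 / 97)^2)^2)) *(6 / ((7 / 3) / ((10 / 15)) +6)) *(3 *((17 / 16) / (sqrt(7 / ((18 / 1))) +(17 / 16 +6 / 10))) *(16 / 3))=398824410905 / 8662082976 - 1994122054525 *sqrt(14) / 432021388428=28.77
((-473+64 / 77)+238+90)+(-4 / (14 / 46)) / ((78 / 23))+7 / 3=-62510 / 429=-145.71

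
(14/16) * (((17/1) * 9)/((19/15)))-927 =-124839/152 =-821.31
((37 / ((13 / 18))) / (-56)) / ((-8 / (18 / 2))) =2997 / 2912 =1.03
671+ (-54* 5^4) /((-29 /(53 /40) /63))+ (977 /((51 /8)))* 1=579601667 /5916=97971.88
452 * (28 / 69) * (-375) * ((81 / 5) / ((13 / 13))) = -25628400 / 23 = -1114278.26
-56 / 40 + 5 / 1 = 18 / 5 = 3.60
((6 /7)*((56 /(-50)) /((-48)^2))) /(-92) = 1 /220800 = 0.00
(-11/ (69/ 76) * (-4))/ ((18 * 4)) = 418/ 621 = 0.67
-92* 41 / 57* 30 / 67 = -29.63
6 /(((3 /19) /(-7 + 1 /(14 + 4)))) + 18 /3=-2321 /9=-257.89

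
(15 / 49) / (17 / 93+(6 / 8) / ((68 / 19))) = 75888 / 97265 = 0.78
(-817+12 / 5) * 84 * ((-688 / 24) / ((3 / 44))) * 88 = 37975739648 / 15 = 2531715976.53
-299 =-299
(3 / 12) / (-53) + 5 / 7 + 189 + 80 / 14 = 290009 / 1484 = 195.42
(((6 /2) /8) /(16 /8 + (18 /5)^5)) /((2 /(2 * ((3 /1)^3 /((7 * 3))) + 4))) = 215625 /106165808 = 0.00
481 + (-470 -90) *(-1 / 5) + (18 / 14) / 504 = 232457 / 392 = 593.00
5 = 5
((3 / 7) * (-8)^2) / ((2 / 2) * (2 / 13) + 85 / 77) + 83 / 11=29.35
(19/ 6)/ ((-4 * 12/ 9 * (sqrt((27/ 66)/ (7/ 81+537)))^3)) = -2273084 * sqrt(59818)/ 19683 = -28244.91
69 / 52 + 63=3345 / 52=64.33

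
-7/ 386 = -0.02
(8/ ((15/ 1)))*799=6392/ 15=426.13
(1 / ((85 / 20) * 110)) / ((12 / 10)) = 1 / 561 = 0.00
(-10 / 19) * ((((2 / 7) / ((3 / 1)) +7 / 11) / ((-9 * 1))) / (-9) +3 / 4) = -0.40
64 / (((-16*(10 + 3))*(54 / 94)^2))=-8836 / 9477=-0.93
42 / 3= 14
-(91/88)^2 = -8281/7744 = -1.07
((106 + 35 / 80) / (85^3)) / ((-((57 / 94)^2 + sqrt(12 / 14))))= 28519168587 / 323076725649500 - 8310096743 * sqrt(42) / 242307544237125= -0.00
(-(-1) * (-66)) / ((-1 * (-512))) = -0.13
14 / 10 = 7 / 5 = 1.40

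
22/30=11/15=0.73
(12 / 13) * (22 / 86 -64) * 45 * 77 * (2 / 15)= -15196104 / 559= -27184.44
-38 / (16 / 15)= -35.62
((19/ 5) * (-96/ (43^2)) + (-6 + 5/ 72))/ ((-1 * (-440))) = -370813/ 26625600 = -0.01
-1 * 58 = -58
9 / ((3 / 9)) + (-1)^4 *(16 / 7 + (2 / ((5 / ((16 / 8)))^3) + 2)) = 31.41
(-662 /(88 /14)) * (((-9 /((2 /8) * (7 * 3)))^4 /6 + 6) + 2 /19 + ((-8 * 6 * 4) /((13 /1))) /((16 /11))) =256089404 /931931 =274.79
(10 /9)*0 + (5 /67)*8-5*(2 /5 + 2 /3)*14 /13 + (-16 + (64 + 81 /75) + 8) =3392551 /65325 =51.93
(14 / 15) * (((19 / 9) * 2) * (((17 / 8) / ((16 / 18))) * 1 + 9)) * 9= 32319 / 80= 403.99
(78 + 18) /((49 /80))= 7680 /49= 156.73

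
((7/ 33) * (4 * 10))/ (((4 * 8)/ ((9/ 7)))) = 15/ 44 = 0.34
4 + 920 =924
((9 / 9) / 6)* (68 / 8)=17 / 12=1.42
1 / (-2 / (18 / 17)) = -9 / 17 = -0.53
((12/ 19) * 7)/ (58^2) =21/ 15979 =0.00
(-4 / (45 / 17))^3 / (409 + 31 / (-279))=-9826 / 1164375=-0.01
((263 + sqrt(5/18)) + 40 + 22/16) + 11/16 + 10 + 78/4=sqrt(10)/6 + 5353/16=335.09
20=20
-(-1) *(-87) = -87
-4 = -4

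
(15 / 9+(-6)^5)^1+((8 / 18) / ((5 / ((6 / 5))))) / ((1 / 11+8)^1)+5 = -51860212 / 6675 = -7769.32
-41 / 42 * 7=-41 / 6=-6.83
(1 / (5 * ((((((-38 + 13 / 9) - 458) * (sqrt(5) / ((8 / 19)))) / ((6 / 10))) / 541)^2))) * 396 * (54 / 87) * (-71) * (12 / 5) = -82929551819913216 / 648142365840625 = -127.95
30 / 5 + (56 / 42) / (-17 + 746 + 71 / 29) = 95483 / 15909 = 6.00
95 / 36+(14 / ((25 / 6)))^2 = 313391 / 22500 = 13.93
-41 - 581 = -622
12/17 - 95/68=-47/68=-0.69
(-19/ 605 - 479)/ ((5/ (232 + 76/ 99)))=-6678473816/ 299475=-22300.61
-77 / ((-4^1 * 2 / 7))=539 / 8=67.38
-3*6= -18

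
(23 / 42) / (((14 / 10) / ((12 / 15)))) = 46 / 147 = 0.31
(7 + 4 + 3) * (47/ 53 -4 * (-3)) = 9562/ 53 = 180.42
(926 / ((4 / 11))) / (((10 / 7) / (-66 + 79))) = 463463 / 20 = 23173.15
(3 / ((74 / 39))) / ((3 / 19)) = 741 / 74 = 10.01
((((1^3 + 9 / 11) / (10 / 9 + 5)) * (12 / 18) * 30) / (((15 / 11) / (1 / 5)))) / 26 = 24 / 715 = 0.03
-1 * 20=-20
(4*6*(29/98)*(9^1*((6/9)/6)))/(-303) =-116/4949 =-0.02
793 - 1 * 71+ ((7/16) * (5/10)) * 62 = 11769/16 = 735.56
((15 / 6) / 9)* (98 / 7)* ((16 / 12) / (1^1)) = 140 / 27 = 5.19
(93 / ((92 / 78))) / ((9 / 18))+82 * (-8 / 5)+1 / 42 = 128089 / 4830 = 26.52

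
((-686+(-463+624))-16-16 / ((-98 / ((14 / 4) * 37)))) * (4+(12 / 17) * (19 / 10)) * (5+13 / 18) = -28361153 / 1785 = -15888.60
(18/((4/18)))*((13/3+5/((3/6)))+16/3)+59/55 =87674/55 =1594.07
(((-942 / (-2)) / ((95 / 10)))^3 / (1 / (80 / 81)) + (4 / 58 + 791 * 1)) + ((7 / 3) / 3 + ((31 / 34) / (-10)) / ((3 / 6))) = 36871789436791 / 304333830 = 121155.74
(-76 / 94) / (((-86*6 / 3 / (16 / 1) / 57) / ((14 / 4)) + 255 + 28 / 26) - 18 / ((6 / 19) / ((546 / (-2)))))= -394212 / 7712032459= -0.00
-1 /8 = -0.12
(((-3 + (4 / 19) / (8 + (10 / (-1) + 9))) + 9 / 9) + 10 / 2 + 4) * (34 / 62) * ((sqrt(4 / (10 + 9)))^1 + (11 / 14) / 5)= 34969 / 57722 + 31790 * sqrt(19) / 78337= 2.37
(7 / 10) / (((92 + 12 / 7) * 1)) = 49 / 6560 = 0.01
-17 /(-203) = 17 /203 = 0.08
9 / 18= 1 / 2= 0.50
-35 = -35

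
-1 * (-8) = 8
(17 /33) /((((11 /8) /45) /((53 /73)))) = 12.24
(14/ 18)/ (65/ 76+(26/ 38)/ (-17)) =9044/ 9477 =0.95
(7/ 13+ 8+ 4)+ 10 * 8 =1203/ 13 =92.54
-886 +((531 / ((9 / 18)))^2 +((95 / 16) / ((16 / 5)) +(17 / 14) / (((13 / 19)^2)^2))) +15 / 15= 57679618734029 / 51181312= 1126966.40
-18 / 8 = -9 / 4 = -2.25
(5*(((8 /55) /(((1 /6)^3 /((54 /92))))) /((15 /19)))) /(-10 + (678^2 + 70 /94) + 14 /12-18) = 41663808 /163973766715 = 0.00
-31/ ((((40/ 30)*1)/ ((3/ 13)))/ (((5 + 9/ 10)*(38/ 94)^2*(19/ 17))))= -112905999/ 19527560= -5.78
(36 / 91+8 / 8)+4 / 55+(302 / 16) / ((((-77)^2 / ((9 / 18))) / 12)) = 2292937 / 1541540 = 1.49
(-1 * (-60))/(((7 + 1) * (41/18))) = 135/41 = 3.29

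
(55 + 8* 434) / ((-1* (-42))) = 3527 / 42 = 83.98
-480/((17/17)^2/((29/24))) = -580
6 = 6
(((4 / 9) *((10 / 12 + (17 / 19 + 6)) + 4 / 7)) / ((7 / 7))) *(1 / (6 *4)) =6623 / 43092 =0.15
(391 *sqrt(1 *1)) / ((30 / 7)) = 2737 / 30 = 91.23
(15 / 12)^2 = 25 / 16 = 1.56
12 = 12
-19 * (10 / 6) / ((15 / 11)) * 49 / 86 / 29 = -10241 / 22446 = -0.46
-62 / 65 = -0.95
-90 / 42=-15 / 7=-2.14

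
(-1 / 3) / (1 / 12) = -4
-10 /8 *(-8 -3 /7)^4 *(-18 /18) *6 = 181760415 /4802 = 37850.98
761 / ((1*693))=761 / 693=1.10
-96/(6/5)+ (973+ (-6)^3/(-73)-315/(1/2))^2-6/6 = 637383376/5329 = 119606.56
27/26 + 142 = 3719/26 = 143.04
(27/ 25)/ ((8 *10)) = 27/ 2000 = 0.01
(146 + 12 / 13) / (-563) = -1910 / 7319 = -0.26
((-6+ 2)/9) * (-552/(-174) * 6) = -736/87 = -8.46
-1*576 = -576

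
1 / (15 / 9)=3 / 5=0.60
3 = 3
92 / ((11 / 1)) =92 / 11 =8.36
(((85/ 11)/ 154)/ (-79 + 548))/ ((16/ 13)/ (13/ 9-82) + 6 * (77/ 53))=42459625/ 3453406596948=0.00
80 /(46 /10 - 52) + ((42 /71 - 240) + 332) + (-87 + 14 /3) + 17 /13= 2160854 /218751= 9.88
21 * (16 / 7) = 48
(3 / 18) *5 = 5 / 6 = 0.83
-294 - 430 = -724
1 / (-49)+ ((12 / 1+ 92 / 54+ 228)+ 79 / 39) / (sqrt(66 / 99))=-1 / 49+ 85549 *sqrt(6) / 702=298.49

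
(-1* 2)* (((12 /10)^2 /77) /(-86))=36 /82775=0.00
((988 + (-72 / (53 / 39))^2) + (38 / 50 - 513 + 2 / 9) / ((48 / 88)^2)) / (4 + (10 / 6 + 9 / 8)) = 94381382488 / 309060225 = 305.38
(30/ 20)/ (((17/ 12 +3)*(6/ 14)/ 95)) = 3990/ 53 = 75.28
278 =278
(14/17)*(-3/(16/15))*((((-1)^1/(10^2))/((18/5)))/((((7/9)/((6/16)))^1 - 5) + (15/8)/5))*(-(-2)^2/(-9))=-21/18734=-0.00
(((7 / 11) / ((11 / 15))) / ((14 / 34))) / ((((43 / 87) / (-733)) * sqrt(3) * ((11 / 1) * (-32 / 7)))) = 37943745 * sqrt(3) / 1831456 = 35.88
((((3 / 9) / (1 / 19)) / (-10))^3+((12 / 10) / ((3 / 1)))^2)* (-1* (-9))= -0.85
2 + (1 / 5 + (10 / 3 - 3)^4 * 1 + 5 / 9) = 1121 / 405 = 2.77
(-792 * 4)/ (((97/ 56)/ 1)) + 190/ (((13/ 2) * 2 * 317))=-1828.90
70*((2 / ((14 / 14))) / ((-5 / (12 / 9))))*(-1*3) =112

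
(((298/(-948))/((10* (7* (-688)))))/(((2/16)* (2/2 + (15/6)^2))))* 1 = 149/20687730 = 0.00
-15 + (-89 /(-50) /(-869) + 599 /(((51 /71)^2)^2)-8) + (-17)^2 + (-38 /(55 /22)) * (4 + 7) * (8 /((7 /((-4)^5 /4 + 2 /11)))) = 15108686012208401 /293947983450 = 51399.18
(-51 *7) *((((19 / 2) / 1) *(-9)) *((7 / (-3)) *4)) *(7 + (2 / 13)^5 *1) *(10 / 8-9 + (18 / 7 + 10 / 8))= 2908880698185 / 371293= 7834461.46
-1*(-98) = 98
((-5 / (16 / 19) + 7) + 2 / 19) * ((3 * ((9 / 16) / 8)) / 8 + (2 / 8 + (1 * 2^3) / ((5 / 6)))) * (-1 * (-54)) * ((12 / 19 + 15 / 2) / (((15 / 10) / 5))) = 49922523585 / 2957312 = 16881.05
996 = 996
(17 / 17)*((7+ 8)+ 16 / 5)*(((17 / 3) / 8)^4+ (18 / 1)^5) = 34390142.18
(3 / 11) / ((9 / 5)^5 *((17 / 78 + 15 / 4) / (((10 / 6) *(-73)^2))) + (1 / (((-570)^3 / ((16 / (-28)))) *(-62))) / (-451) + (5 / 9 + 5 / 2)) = 0.09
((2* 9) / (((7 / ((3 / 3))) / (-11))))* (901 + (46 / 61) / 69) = -1554630 / 61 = -25485.74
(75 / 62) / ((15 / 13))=65 / 62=1.05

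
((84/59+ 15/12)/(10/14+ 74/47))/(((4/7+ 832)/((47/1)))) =1453193/22035792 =0.07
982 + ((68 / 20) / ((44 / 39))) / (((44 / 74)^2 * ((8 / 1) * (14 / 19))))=11728341613 / 11925760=983.45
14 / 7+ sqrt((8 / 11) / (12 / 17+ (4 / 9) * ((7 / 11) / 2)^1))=6 * sqrt(12121) / 713+ 2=2.93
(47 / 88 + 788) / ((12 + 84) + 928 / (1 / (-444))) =-9913 / 5178624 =-0.00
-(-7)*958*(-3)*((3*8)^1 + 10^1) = -684012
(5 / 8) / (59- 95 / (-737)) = 3685 / 348624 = 0.01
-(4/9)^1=-0.44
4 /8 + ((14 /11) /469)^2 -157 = -170011889 /1086338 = -156.50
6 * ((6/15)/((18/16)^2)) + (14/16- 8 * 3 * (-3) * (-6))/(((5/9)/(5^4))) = -523814827/1080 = -485013.73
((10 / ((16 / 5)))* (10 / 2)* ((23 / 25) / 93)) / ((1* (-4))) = -115 / 2976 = -0.04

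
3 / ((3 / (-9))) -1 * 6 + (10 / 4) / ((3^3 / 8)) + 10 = -115 / 27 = -4.26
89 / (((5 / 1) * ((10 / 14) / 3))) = 1869 / 25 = 74.76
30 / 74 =15 / 37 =0.41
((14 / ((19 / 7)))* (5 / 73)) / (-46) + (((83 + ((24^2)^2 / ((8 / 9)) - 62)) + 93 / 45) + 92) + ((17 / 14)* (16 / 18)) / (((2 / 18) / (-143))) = 1245965689337 / 3349605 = 371973.92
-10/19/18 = -5/171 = -0.03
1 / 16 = 0.06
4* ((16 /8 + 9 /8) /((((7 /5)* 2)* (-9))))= -125 /252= -0.50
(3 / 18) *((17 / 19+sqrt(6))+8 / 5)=sqrt(6) / 6+79 / 190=0.82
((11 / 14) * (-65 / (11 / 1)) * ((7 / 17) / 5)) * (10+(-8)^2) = -481 / 17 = -28.29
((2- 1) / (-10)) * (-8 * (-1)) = -4 / 5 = -0.80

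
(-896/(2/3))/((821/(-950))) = 1276800/821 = 1555.18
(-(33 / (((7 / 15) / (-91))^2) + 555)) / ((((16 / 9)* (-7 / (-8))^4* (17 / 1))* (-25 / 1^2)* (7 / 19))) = 32044032 / 4165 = 7693.65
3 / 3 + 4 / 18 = 11 / 9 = 1.22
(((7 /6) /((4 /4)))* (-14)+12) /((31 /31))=-13 /3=-4.33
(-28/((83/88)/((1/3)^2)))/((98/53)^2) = -247192/256221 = -0.96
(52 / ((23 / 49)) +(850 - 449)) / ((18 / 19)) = 223649 / 414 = 540.21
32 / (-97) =-32 / 97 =-0.33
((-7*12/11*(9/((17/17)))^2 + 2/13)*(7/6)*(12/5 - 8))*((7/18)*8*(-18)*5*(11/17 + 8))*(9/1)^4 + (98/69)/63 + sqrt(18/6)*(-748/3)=-96888324501194926/1509651 - 748*sqrt(3)/3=-64179287234.70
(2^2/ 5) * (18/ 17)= 72/ 85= 0.85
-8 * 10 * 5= -400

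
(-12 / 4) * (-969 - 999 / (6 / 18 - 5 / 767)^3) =37748310008553 / 425259008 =88765.46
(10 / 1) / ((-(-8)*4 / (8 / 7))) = 5 / 14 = 0.36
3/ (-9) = -1/ 3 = -0.33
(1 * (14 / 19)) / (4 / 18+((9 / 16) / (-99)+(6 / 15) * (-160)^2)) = 22176 / 308189557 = 0.00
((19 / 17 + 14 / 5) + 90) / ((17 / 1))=7983 / 1445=5.52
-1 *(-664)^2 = -440896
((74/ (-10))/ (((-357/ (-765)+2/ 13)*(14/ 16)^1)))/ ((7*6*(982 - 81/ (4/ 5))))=-592/ 1606759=-0.00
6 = 6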